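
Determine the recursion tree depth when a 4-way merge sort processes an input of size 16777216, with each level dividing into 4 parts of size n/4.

For divide and conquer with division factor 4:

Problem sizes at each level:
Level 0: 16777216
Level 1: 4194304
Level 2: 1048576
Level 3: 262144
Level 4: 65536
Level 5: 16384
Level 6: 4096
Level 7: 1024
Level 8: 256
Level 9: 64
Level 10: 16
Level 11: 4
Level 12: 1

The root is level 0 and the size-1 base case is level 12 (the tree spans levels 0 through 12, i.e. 13 levels counting the root), so the depth is the number of divisions: log_4(16777216) = 12

The recursion tree depth is log_4(16777216) = 12. At each level, the problem size is divided by 4, so it takes 12 divisions to reduce to a base case of size 1. The algorithm makes 4 recursive calls at each level.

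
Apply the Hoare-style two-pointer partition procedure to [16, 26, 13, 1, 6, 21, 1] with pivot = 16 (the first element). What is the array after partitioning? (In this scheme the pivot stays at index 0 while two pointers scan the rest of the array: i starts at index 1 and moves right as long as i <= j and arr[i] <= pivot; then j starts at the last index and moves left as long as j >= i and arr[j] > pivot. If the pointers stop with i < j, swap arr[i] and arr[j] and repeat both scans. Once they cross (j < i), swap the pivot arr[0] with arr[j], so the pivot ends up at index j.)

Hoare-style two-pointer partition with pivot = 16:

Initial array: [16, 26, 13, 1, 6, 21, 1]

Pointers start at i = 1, j = 6.
i stops at index 1 (arr[1]=26 > 16), j stops at index 6 (arr[6]=1 <= 16): swap arr[1] and arr[6], array becomes [16, 1, 13, 1, 6, 21, 26]
i ends at 5, j ends at 4: the pointers have crossed (j < i), so scanning stops.

Swap pivot arr[0] with arr[4] to place pivot at position 4: [6, 1, 13, 1, 16, 21, 26]
Pivot position: 4

After partitioning with pivot 16, the array becomes [6, 1, 13, 1, 16, 21, 26]. The pivot is placed at index 4. All elements to the left of the pivot are <= 16, and all elements to the right are > 16.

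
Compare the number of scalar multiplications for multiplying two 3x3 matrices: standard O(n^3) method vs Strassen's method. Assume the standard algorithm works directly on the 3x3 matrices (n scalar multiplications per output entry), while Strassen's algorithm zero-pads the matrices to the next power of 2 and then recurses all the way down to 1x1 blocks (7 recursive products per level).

Matrix multiplication for 3x3 matrices:

Strassen's algorithm requires power-of-2 dimensions. Pad 3x3 to 4x4 (next power of 2).

Standard algorithm: 3^3 = 27 multiplications
Strassen's algorithm: 7^(log2(4)) = 7^2 = 49 multiplications
Difference: 27 - 49 = -22 (Strassen uses MORE here due to padding overhead — for small or just-over-power-of-2 n, padding can outweigh the per-level savings)

Standard: 27 multiplications (3^3). Strassen: 49 multiplications (7^2, after padding to 4x4). Strassen reduces 8 recursive multiplications to 7 at each level.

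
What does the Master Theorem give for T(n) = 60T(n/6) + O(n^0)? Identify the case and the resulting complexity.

Master Theorem for T(n) = 60T(n/6) + O(n^0):

a = 60, b = 6, c = 0
log_b(a) = log_6(60) = 2.2851

Case 1: c = 0 < log_6(60) = 2.2851
T(n) = O(n^(log_6 60))

For T(n) = 60T(n/6) + O(n^0): log_6(60) = 2.2851. This is Case 1 of the Master Theorem (c < log_b(a), work dominated by leaves), giving O(n^(log_6 60)).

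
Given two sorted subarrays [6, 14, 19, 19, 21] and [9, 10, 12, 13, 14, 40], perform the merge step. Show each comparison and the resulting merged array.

Merging process:

Compare 6 vs 9: take 6 from left. Merged: [6]
Compare 14 vs 9: take 9 from right. Merged: [6, 9]
Compare 14 vs 10: take 10 from right. Merged: [6, 9, 10]
Compare 14 vs 12: take 12 from right. Merged: [6, 9, 10, 12]
Compare 14 vs 13: take 13 from right. Merged: [6, 9, 10, 12, 13]
Compare 14 vs 14: take 14 from left. Merged: [6, 9, 10, 12, 13, 14]
Compare 19 vs 14: take 14 from right. Merged: [6, 9, 10, 12, 13, 14, 14]
Compare 19 vs 40: take 19 from left. Merged: [6, 9, 10, 12, 13, 14, 14, 19]
Compare 19 vs 40: take 19 from left. Merged: [6, 9, 10, 12, 13, 14, 14, 19, 19]
Compare 21 vs 40: take 21 from left. Merged: [6, 9, 10, 12, 13, 14, 14, 19, 19, 21]
Append remaining from right: [40]. Merged: [6, 9, 10, 12, 13, 14, 14, 19, 19, 21, 40]

Final merged array: [6, 9, 10, 12, 13, 14, 14, 19, 19, 21, 40]
Total comparisons: 10

The merged array is [6, 9, 10, 12, 13, 14, 14, 19, 19, 21, 40], requiring 10 comparisons. The merge step runs in O(n) time where n is the total number of elements.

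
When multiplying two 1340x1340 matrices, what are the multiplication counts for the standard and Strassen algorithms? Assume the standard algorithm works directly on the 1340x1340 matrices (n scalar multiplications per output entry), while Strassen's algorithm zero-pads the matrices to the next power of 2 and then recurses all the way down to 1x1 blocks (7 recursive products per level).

Matrix multiplication for 1340x1340 matrices:

Strassen's algorithm requires power-of-2 dimensions. Pad 1340x1340 to 2048x2048 (next power of 2).

Standard algorithm: 1340^3 = 2406104000 multiplications
Strassen's algorithm: 7^(log2(2048)) = 7^11 = 1977326743 multiplications
Savings: 2406104000 - 1977326743 = 428777257 multiplications

Standard: 2406104000 multiplications (1340^3). Strassen: 1977326743 multiplications (7^11, after padding to 2048x2048). Strassen reduces 8 recursive multiplications to 7 at each level.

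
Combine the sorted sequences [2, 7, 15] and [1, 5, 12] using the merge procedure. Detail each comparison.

Merging process:

Compare 2 vs 1: take 1 from right. Merged: [1]
Compare 2 vs 5: take 2 from left. Merged: [1, 2]
Compare 7 vs 5: take 5 from right. Merged: [1, 2, 5]
Compare 7 vs 12: take 7 from left. Merged: [1, 2, 5, 7]
Compare 15 vs 12: take 12 from right. Merged: [1, 2, 5, 7, 12]
Append remaining from left: [15]. Merged: [1, 2, 5, 7, 12, 15]

Final merged array: [1, 2, 5, 7, 12, 15]
Total comparisons: 5

The merged array is [1, 2, 5, 7, 12, 15], requiring 5 comparisons. The merge step runs in O(n) time where n is the total number of elements.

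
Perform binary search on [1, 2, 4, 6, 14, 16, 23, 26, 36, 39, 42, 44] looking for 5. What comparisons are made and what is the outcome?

Binary search for 5 in [1, 2, 4, 6, 14, 16, 23, 26, 36, 39, 42, 44]:

lo=0, hi=11, mid=5, arr[mid]=16 -> 16 > 5, search left half
lo=0, hi=4, mid=2, arr[mid]=4 -> 4 < 5, search right half
lo=3, hi=4, mid=3, arr[mid]=6 -> 6 > 5, search left half
lo=3 > hi=2, target 5 not found

Binary search determines that 5 is not in the array after 3 comparisons. The search space was exhausted without finding the target.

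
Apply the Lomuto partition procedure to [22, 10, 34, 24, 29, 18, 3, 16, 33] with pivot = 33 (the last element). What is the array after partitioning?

Lomuto partition with pivot = 33:

Initial array: [22, 10, 34, 24, 29, 18, 3, 16, 33]

arr[0]=22 <= 33: swap with position 0, array becomes [22, 10, 34, 24, 29, 18, 3, 16, 33]
arr[1]=10 <= 33: swap with position 1, array becomes [22, 10, 34, 24, 29, 18, 3, 16, 33]
arr[2]=34 > 33: no swap
arr[3]=24 <= 33: swap with position 2, array becomes [22, 10, 24, 34, 29, 18, 3, 16, 33]
arr[4]=29 <= 33: swap with position 3, array becomes [22, 10, 24, 29, 34, 18, 3, 16, 33]
arr[5]=18 <= 33: swap with position 4, array becomes [22, 10, 24, 29, 18, 34, 3, 16, 33]
arr[6]=3 <= 33: swap with position 5, array becomes [22, 10, 24, 29, 18, 3, 34, 16, 33]
arr[7]=16 <= 33: swap with position 6, array becomes [22, 10, 24, 29, 18, 3, 16, 34, 33]

Place pivot at position 7: [22, 10, 24, 29, 18, 3, 16, 33, 34]
Pivot position: 7

After partitioning with pivot 33, the array becomes [22, 10, 24, 29, 18, 3, 16, 33, 34]. The pivot is placed at index 7. All elements to the left of the pivot are <= 33, and all elements to the right are > 33.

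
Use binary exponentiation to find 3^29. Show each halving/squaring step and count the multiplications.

Computing 3^29 by squaring (build up from 3^1; each line after the first costs one multiplication):

3^1 = 3
3^2 = (3^1)^2 = 3^2 = 9
3^3 = 3 * 3^2 = 3 * 9 = 27
3^6 = (3^3)^2 = 27^2 = 729
3^7 = 3 * 3^6 = 3 * 729 = 2187
3^14 = (3^7)^2 = 2187^2 = 4782969
3^28 = (3^14)^2 = 4782969^2 = 22876792454961
3^29 = 3 * 3^28 = 3 * 22876792454961 = 68630377364883

Result: 68630377364883
Multiplications needed: 7 (7 lines after 3^1)

3^29 = 68630377364883. Using exponentiation by squaring, this requires 7 multiplications. The key idea: if the exponent is even, square the half-power; if odd, multiply by the base once.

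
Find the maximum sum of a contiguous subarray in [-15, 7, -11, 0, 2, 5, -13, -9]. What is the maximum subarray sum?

Using Kadane's algorithm on [-15, 7, -11, 0, 2, 5, -13, -9]:

Scanning through the array:
Position 1 (value 7): max_ending_here = 7, max_so_far = 7
Position 2 (value -11): max_ending_here = -4, max_so_far = 7
Position 3 (value 0): max_ending_here = 0, max_so_far = 7
Position 4 (value 2): max_ending_here = 2, max_so_far = 7
Position 5 (value 5): max_ending_here = 7, max_so_far = 7
Position 6 (value -13): max_ending_here = -6, max_so_far = 7
Position 7 (value -9): max_ending_here = -9, max_so_far = 7

Maximum subarray: [7]
Maximum sum: 7

The maximum subarray is [7] with sum 7. This subarray runs from index 1 to index 1.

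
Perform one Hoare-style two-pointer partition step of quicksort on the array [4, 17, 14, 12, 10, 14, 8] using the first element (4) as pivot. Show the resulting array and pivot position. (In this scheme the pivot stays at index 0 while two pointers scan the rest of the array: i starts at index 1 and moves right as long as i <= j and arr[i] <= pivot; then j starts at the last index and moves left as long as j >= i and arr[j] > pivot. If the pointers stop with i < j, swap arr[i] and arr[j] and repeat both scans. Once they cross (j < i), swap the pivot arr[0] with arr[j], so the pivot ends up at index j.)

Hoare-style two-pointer partition with pivot = 4:

Initial array: [4, 17, 14, 12, 10, 14, 8]

Pointers start at i = 1, j = 6.
i ends at 1, j ends at 0: the pointers have crossed (j < i), so scanning stops.

j = 0, so swapping arr[0] with arr[j] leaves the pivot at position 0: [4, 17, 14, 12, 10, 14, 8]
Pivot position: 0

After partitioning with pivot 4, the array becomes [4, 17, 14, 12, 10, 14, 8]. The pivot is placed at index 0. All elements to the left of the pivot are <= 4, and all elements to the right are > 4.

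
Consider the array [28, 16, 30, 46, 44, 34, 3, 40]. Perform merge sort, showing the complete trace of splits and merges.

Merge sort trace:

Split: [28, 16, 30, 46, 44, 34, 3, 40] -> [28, 16, 30, 46] and [44, 34, 3, 40]
  Split: [28, 16, 30, 46] -> [28, 16] and [30, 46]
    Split: [28, 16] -> [28] and [16]
    Merge: [28] + [16] -> [16, 28]
    Split: [30, 46] -> [30] and [46]
    Merge: [30] + [46] -> [30, 46]
  Merge: [16, 28] + [30, 46] -> [16, 28, 30, 46]
  Split: [44, 34, 3, 40] -> [44, 34] and [3, 40]
    Split: [44, 34] -> [44] and [34]
    Merge: [44] + [34] -> [34, 44]
    Split: [3, 40] -> [3] and [40]
    Merge: [3] + [40] -> [3, 40]
  Merge: [34, 44] + [3, 40] -> [3, 34, 40, 44]
Merge: [16, 28, 30, 46] + [3, 34, 40, 44] -> [3, 16, 28, 30, 34, 40, 44, 46]

Final sorted array: [3, 16, 28, 30, 34, 40, 44, 46]

The merge sort proceeds by recursively splitting the array and merging sorted halves.
After all merges, the sorted array is [3, 16, 28, 30, 34, 40, 44, 46].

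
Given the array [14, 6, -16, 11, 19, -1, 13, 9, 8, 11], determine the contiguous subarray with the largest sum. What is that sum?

Using Kadane's algorithm on [14, 6, -16, 11, 19, -1, 13, 9, 8, 11]:

Scanning through the array:
Position 1 (value 6): max_ending_here = 20, max_so_far = 20
Position 2 (value -16): max_ending_here = 4, max_so_far = 20
Position 3 (value 11): max_ending_here = 15, max_so_far = 20
Position 4 (value 19): max_ending_here = 34, max_so_far = 34
Position 5 (value -1): max_ending_here = 33, max_so_far = 34
Position 6 (value 13): max_ending_here = 46, max_so_far = 46
Position 7 (value 9): max_ending_here = 55, max_so_far = 55
Position 8 (value 8): max_ending_here = 63, max_so_far = 63
Position 9 (value 11): max_ending_here = 74, max_so_far = 74

Maximum subarray: [14, 6, -16, 11, 19, -1, 13, 9, 8, 11]
Maximum sum: 74

The maximum subarray is [14, 6, -16, 11, 19, -1, 13, 9, 8, 11] with sum 74. This subarray runs from index 0 to index 9.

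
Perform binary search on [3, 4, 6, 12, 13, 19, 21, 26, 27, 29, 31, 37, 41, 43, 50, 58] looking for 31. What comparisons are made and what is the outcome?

Binary search for 31 in [3, 4, 6, 12, 13, 19, 21, 26, 27, 29, 31, 37, 41, 43, 50, 58]:

lo=0, hi=15, mid=7, arr[mid]=26 -> 26 < 31, search right half
lo=8, hi=15, mid=11, arr[mid]=37 -> 37 > 31, search left half
lo=8, hi=10, mid=9, arr[mid]=29 -> 29 < 31, search right half
lo=10, hi=10, mid=10, arr[mid]=31 -> Found target at index 10!

Binary search finds 31 at index 10 after 4 comparisons. The search repeatedly halves the search space by comparing with the middle element.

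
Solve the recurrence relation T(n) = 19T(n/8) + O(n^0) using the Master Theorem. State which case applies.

Master Theorem for T(n) = 19T(n/8) + O(n^0):

a = 19, b = 8, c = 0
log_b(a) = log_8(19) = 1.4160

Case 1: c = 0 < log_8(19) = 1.4160
T(n) = O(n^(log_8 19))

For T(n) = 19T(n/8) + O(n^0): log_8(19) = 1.4160. This is Case 1 of the Master Theorem (c < log_b(a), work dominated by leaves), giving O(n^(log_8 19)).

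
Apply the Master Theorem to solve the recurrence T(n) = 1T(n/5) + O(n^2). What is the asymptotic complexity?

Master Theorem for T(n) = 1T(n/5) + O(n^2):

a = 1, b = 5, c = 2
log_b(a) = log_5(1) = 0.0000

Case 3: c = 2 > log_5(1) = 0.0000
T(n) = O(n^2) = O(n^2)

For T(n) = 1T(n/5) + O(n^2): log_5(1) = 0.0000. This is Case 3 of the Master Theorem (c > log_b(a), work dominated by root), giving O(n^2).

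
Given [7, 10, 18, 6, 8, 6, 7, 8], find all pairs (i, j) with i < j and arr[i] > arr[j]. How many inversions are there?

Finding inversions in [7, 10, 18, 6, 8, 6, 7, 8]:

(0, 3): arr[0]=7 > arr[3]=6
(0, 5): arr[0]=7 > arr[5]=6
(1, 3): arr[1]=10 > arr[3]=6
(1, 4): arr[1]=10 > arr[4]=8
(1, 5): arr[1]=10 > arr[5]=6
(1, 6): arr[1]=10 > arr[6]=7
(1, 7): arr[1]=10 > arr[7]=8
(2, 3): arr[2]=18 > arr[3]=6
(2, 4): arr[2]=18 > arr[4]=8
(2, 5): arr[2]=18 > arr[5]=6
(2, 6): arr[2]=18 > arr[6]=7
(2, 7): arr[2]=18 > arr[7]=8
(4, 5): arr[4]=8 > arr[5]=6
(4, 6): arr[4]=8 > arr[6]=7

Total inversions: 14

The array has 14 inversion(s): (0,3), (0,5), (1,3), (1,4), (1,5), (1,6), (1,7), (2,3), (2,4), (2,5), (2,6), (2,7), (4,5), (4,6). Each pair (i,j) satisfies i < j and arr[i] > arr[j].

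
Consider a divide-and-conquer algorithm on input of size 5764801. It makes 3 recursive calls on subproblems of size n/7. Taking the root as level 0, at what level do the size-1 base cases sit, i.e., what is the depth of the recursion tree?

For divide and conquer with division factor 7:

Problem sizes at each level:
Level 0: 5764801
Level 1: 823543
Level 2: 117649
Level 3: 16807
Level 4: 2401
Level 5: 343
Level 6: 49
Level 7: 7
Level 8: 1

The root is level 0 and the size-1 base case is level 8 (the tree spans levels 0 through 8, i.e. 9 levels counting the root), so the depth is the number of divisions: log_7(5764801) = 8

The recursion tree depth is log_7(5764801) = 8. At each level, the problem size is divided by 7, so it takes 8 divisions to reduce to a base case of size 1. The algorithm makes 3 recursive calls at each level.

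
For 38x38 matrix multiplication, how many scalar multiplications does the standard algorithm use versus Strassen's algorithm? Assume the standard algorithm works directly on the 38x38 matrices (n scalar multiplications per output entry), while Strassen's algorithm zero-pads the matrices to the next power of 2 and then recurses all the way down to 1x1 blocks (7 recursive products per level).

Matrix multiplication for 38x38 matrices:

Strassen's algorithm requires power-of-2 dimensions. Pad 38x38 to 64x64 (next power of 2).

Standard algorithm: 38^3 = 54872 multiplications
Strassen's algorithm: 7^(log2(64)) = 7^6 = 117649 multiplications
Difference: 54872 - 117649 = -62777 (Strassen uses MORE here due to padding overhead — for small or just-over-power-of-2 n, padding can outweigh the per-level savings)

Standard: 54872 multiplications (38^3). Strassen: 117649 multiplications (7^6, after padding to 64x64). Strassen reduces 8 recursive multiplications to 7 at each level.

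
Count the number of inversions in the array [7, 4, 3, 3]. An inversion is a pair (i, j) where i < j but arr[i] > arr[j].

Finding inversions in [7, 4, 3, 3]:

(0, 1): arr[0]=7 > arr[1]=4
(0, 2): arr[0]=7 > arr[2]=3
(0, 3): arr[0]=7 > arr[3]=3
(1, 2): arr[1]=4 > arr[2]=3
(1, 3): arr[1]=4 > arr[3]=3

Total inversions: 5

The array has 5 inversion(s): (0,1), (0,2), (0,3), (1,2), (1,3). Each pair (i,j) satisfies i < j and arr[i] > arr[j].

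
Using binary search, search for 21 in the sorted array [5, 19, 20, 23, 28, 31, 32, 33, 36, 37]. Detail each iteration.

Binary search for 21 in [5, 19, 20, 23, 28, 31, 32, 33, 36, 37]:

lo=0, hi=9, mid=4, arr[mid]=28 -> 28 > 21, search left half
lo=0, hi=3, mid=1, arr[mid]=19 -> 19 < 21, search right half
lo=2, hi=3, mid=2, arr[mid]=20 -> 20 < 21, search right half
lo=3, hi=3, mid=3, arr[mid]=23 -> 23 > 21, search left half
lo=3 > hi=2, target 21 not found

Binary search determines that 21 is not in the array after 4 comparisons. The search space was exhausted without finding the target.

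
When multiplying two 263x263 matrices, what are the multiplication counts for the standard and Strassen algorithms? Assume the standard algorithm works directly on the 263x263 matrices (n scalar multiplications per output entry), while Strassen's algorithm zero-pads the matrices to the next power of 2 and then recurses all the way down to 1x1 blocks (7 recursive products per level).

Matrix multiplication for 263x263 matrices:

Strassen's algorithm requires power-of-2 dimensions. Pad 263x263 to 512x512 (next power of 2).

Standard algorithm: 263^3 = 18191447 multiplications
Strassen's algorithm: 7^(log2(512)) = 7^9 = 40353607 multiplications
Difference: 18191447 - 40353607 = -22162160 (Strassen uses MORE here due to padding overhead — for small or just-over-power-of-2 n, padding can outweigh the per-level savings)

Standard: 18191447 multiplications (263^3). Strassen: 40353607 multiplications (7^9, after padding to 512x512). Strassen reduces 8 recursive multiplications to 7 at each level.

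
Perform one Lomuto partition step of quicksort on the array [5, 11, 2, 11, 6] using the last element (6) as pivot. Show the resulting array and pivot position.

Lomuto partition with pivot = 6:

Initial array: [5, 11, 2, 11, 6]

arr[0]=5 <= 6: swap with position 0, array becomes [5, 11, 2, 11, 6]
arr[1]=11 > 6: no swap
arr[2]=2 <= 6: swap with position 1, array becomes [5, 2, 11, 11, 6]
arr[3]=11 > 6: no swap

Place pivot at position 2: [5, 2, 6, 11, 11]
Pivot position: 2

After partitioning with pivot 6, the array becomes [5, 2, 6, 11, 11]. The pivot is placed at index 2. All elements to the left of the pivot are <= 6, and all elements to the right are > 6.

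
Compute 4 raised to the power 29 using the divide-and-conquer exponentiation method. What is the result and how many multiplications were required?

Computing 4^29 by squaring (build up from 4^1; each line after the first costs one multiplication):

4^1 = 4
4^2 = (4^1)^2 = 4^2 = 16
4^3 = 4 * 4^2 = 4 * 16 = 64
4^6 = (4^3)^2 = 64^2 = 4096
4^7 = 4 * 4^6 = 4 * 4096 = 16384
4^14 = (4^7)^2 = 16384^2 = 268435456
4^28 = (4^14)^2 = 268435456^2 = 72057594037927936
4^29 = 4 * 4^28 = 4 * 72057594037927936 = 288230376151711744

Result: 288230376151711744
Multiplications needed: 7 (7 lines after 4^1)

4^29 = 288230376151711744. Using exponentiation by squaring, this requires 7 multiplications. The key idea: if the exponent is even, square the half-power; if odd, multiply by the base once.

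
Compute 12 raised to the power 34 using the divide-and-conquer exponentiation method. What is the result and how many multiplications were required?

Computing 12^34 by squaring (build up from 12^1; each line after the first costs one multiplication):

12^1 = 12
12^2 = (12^1)^2 = 12^2 = 144
12^4 = (12^2)^2 = 144^2 = 20736
12^8 = (12^4)^2 = 20736^2 = 429981696
12^16 = (12^8)^2 = 429981696^2 = 184884258895036416
12^17 = 12 * 12^16 = 12 * 184884258895036416 = 2218611106740436992
12^34 = (12^17)^2 = 2218611106740436992^2 = 4922235242952026704037113243122008064

Result: 4922235242952026704037113243122008064
Multiplications needed: 6 (6 lines after 12^1)

12^34 = 4922235242952026704037113243122008064. Using exponentiation by squaring, this requires 6 multiplications. The key idea: if the exponent is even, square the half-power; if odd, multiply by the base once.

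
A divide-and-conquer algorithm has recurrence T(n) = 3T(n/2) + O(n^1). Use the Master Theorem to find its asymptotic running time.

Master Theorem for T(n) = 3T(n/2) + O(n^1):

a = 3, b = 2, c = 1
log_b(a) = log_2(3) = 1.5850

Case 1: c = 1 < log_2(3) = 1.5850
T(n) = O(n^(log_2 3))

For T(n) = 3T(n/2) + O(n^1): log_2(3) = 1.5850. This is Case 1 of the Master Theorem (c < log_b(a), work dominated by leaves), giving O(n^(log_2 3)).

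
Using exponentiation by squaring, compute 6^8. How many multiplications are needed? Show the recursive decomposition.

Computing 6^8 by squaring (build up from 6^1; each line after the first costs one multiplication):

6^1 = 6
6^2 = (6^1)^2 = 6^2 = 36
6^4 = (6^2)^2 = 36^2 = 1296
6^8 = (6^4)^2 = 1296^2 = 1679616

Result: 1679616
Multiplications needed: 3 (3 lines after 6^1)

6^8 = 1679616. Using exponentiation by squaring, this requires 3 multiplications. The key idea: if the exponent is even, square the half-power; if odd, multiply by the base once.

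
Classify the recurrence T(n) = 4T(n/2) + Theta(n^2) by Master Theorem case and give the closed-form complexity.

Master Theorem for T(n) = 4T(n/2) + O(n^2):

a = 4, b = 2, c = 2
log_b(a) = log_2(4) = 2.0000

Case 2: c = 2 = log_2(4) = 2.0000
T(n) = O(n^2 log n) = O(n^2 log n)

For T(n) = 4T(n/2) + O(n^2): log_2(4) = 2.0000. This is Case 2 of the Master Theorem (c = log_b(a), equal work at all levels), giving O(n^2 log n).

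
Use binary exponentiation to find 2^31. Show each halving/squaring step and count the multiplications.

Computing 2^31 by squaring (build up from 2^1; each line after the first costs one multiplication):

2^1 = 2
2^2 = (2^1)^2 = 2^2 = 4
2^3 = 2 * 2^2 = 2 * 4 = 8
2^6 = (2^3)^2 = 8^2 = 64
2^7 = 2 * 2^6 = 2 * 64 = 128
2^14 = (2^7)^2 = 128^2 = 16384
2^15 = 2 * 2^14 = 2 * 16384 = 32768
2^30 = (2^15)^2 = 32768^2 = 1073741824
2^31 = 2 * 2^30 = 2 * 1073741824 = 2147483648

Result: 2147483648
Multiplications needed: 8 (8 lines after 2^1)

2^31 = 2147483648. Using exponentiation by squaring, this requires 8 multiplications. The key idea: if the exponent is even, square the half-power; if odd, multiply by the base once.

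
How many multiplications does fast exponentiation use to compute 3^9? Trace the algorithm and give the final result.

Computing 3^9 by squaring (build up from 3^1; each line after the first costs one multiplication):

3^1 = 3
3^2 = (3^1)^2 = 3^2 = 9
3^4 = (3^2)^2 = 9^2 = 81
3^8 = (3^4)^2 = 81^2 = 6561
3^9 = 3 * 3^8 = 3 * 6561 = 19683

Result: 19683
Multiplications needed: 4 (4 lines after 3^1)

3^9 = 19683. Using exponentiation by squaring, this requires 4 multiplications. The key idea: if the exponent is even, square the half-power; if odd, multiply by the base once.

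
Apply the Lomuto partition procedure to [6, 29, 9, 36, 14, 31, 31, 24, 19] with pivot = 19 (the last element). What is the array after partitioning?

Lomuto partition with pivot = 19:

Initial array: [6, 29, 9, 36, 14, 31, 31, 24, 19]

arr[0]=6 <= 19: swap with position 0, array becomes [6, 29, 9, 36, 14, 31, 31, 24, 19]
arr[1]=29 > 19: no swap
arr[2]=9 <= 19: swap with position 1, array becomes [6, 9, 29, 36, 14, 31, 31, 24, 19]
arr[3]=36 > 19: no swap
arr[4]=14 <= 19: swap with position 2, array becomes [6, 9, 14, 36, 29, 31, 31, 24, 19]
arr[5]=31 > 19: no swap
arr[6]=31 > 19: no swap
arr[7]=24 > 19: no swap

Place pivot at position 3: [6, 9, 14, 19, 29, 31, 31, 24, 36]
Pivot position: 3

After partitioning with pivot 19, the array becomes [6, 9, 14, 19, 29, 31, 31, 24, 36]. The pivot is placed at index 3. All elements to the left of the pivot are <= 19, and all elements to the right are > 19.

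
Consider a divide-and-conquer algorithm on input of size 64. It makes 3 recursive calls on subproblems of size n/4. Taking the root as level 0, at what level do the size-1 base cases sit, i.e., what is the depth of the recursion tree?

For divide and conquer with division factor 4:

Problem sizes at each level:
Level 0: 64
Level 1: 16
Level 2: 4
Level 3: 1

The root is level 0 and the size-1 base case is level 3 (the tree spans levels 0 through 3, i.e. 4 levels counting the root), so the depth is the number of divisions: log_4(64) = 3

The recursion tree depth is log_4(64) = 3. At each level, the problem size is divided by 4, so it takes 3 divisions to reduce to a base case of size 1. The algorithm makes 3 recursive calls at each level.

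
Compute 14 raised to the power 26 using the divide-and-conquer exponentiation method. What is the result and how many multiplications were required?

Computing 14^26 by squaring (build up from 14^1; each line after the first costs one multiplication):

14^1 = 14
14^2 = (14^1)^2 = 14^2 = 196
14^3 = 14 * 14^2 = 14 * 196 = 2744
14^6 = (14^3)^2 = 2744^2 = 7529536
14^12 = (14^6)^2 = 7529536^2 = 56693912375296
14^13 = 14 * 14^12 = 14 * 56693912375296 = 793714773254144
14^26 = (14^13)^2 = 793714773254144^2 = 629983141281877223603213172736

Result: 629983141281877223603213172736
Multiplications needed: 6 (6 lines after 14^1)

14^26 = 629983141281877223603213172736. Using exponentiation by squaring, this requires 6 multiplications. The key idea: if the exponent is even, square the half-power; if odd, multiply by the base once.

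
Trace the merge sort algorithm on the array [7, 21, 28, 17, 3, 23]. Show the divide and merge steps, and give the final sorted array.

Merge sort trace:

Split: [7, 21, 28, 17, 3, 23] -> [7, 21, 28] and [17, 3, 23]
  Split: [7, 21, 28] -> [7] and [21, 28]
    Split: [21, 28] -> [21] and [28]
    Merge: [21] + [28] -> [21, 28]
  Merge: [7] + [21, 28] -> [7, 21, 28]
  Split: [17, 3, 23] -> [17] and [3, 23]
    Split: [3, 23] -> [3] and [23]
    Merge: [3] + [23] -> [3, 23]
  Merge: [17] + [3, 23] -> [3, 17, 23]
Merge: [7, 21, 28] + [3, 17, 23] -> [3, 7, 17, 21, 23, 28]

Final sorted array: [3, 7, 17, 21, 23, 28]

The merge sort proceeds by recursively splitting the array and merging sorted halves.
After all merges, the sorted array is [3, 7, 17, 21, 23, 28].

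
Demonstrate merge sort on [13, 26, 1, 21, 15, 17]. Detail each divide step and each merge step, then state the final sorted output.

Merge sort trace:

Split: [13, 26, 1, 21, 15, 17] -> [13, 26, 1] and [21, 15, 17]
  Split: [13, 26, 1] -> [13] and [26, 1]
    Split: [26, 1] -> [26] and [1]
    Merge: [26] + [1] -> [1, 26]
  Merge: [13] + [1, 26] -> [1, 13, 26]
  Split: [21, 15, 17] -> [21] and [15, 17]
    Split: [15, 17] -> [15] and [17]
    Merge: [15] + [17] -> [15, 17]
  Merge: [21] + [15, 17] -> [15, 17, 21]
Merge: [1, 13, 26] + [15, 17, 21] -> [1, 13, 15, 17, 21, 26]

Final sorted array: [1, 13, 15, 17, 21, 26]

The merge sort proceeds by recursively splitting the array and merging sorted halves.
After all merges, the sorted array is [1, 13, 15, 17, 21, 26].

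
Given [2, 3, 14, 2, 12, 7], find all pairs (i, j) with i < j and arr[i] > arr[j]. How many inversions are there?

Finding inversions in [2, 3, 14, 2, 12, 7]:

(1, 3): arr[1]=3 > arr[3]=2
(2, 3): arr[2]=14 > arr[3]=2
(2, 4): arr[2]=14 > arr[4]=12
(2, 5): arr[2]=14 > arr[5]=7
(4, 5): arr[4]=12 > arr[5]=7

Total inversions: 5

The array has 5 inversion(s): (1,3), (2,3), (2,4), (2,5), (4,5). Each pair (i,j) satisfies i < j and arr[i] > arr[j].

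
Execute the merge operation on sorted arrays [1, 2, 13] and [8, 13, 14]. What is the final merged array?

Merging process:

Compare 1 vs 8: take 1 from left. Merged: [1]
Compare 2 vs 8: take 2 from left. Merged: [1, 2]
Compare 13 vs 8: take 8 from right. Merged: [1, 2, 8]
Compare 13 vs 13: take 13 from left. Merged: [1, 2, 8, 13]
Append remaining from right: [13, 14]. Merged: [1, 2, 8, 13, 13, 14]

Final merged array: [1, 2, 8, 13, 13, 14]
Total comparisons: 4

The merged array is [1, 2, 8, 13, 13, 14], requiring 4 comparisons. The merge step runs in O(n) time where n is the total number of elements.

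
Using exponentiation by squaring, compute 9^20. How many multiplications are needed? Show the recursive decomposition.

Computing 9^20 by squaring (build up from 9^1; each line after the first costs one multiplication):

9^1 = 9
9^2 = (9^1)^2 = 9^2 = 81
9^4 = (9^2)^2 = 81^2 = 6561
9^5 = 9 * 9^4 = 9 * 6561 = 59049
9^10 = (9^5)^2 = 59049^2 = 3486784401
9^20 = (9^10)^2 = 3486784401^2 = 12157665459056928801

Result: 12157665459056928801
Multiplications needed: 5 (5 lines after 9^1)

9^20 = 12157665459056928801. Using exponentiation by squaring, this requires 5 multiplications. The key idea: if the exponent is even, square the half-power; if odd, multiply by the base once.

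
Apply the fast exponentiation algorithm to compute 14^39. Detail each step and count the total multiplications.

Computing 14^39 by squaring (build up from 14^1; each line after the first costs one multiplication):

14^1 = 14
14^2 = (14^1)^2 = 14^2 = 196
14^4 = (14^2)^2 = 196^2 = 38416
14^8 = (14^4)^2 = 38416^2 = 1475789056
14^9 = 14 * 14^8 = 14 * 1475789056 = 20661046784
14^18 = (14^9)^2 = 20661046784^2 = 426878854210636742656
14^19 = 14 * 14^18 = 14 * 426878854210636742656 = 5976303958948914397184
14^38 = (14^19)^2 = 5976303958948914397184^2 = 35716209009748467500288285041727074107129856
14^39 = 14 * 14^38 = 14 * 35716209009748467500288285041727074107129856 = 500026926136478545004035990584179037499817984

Result: 500026926136478545004035990584179037499817984
Multiplications needed: 8 (8 lines after 14^1)

14^39 = 500026926136478545004035990584179037499817984. Using exponentiation by squaring, this requires 8 multiplications. The key idea: if the exponent is even, square the half-power; if odd, multiply by the base once.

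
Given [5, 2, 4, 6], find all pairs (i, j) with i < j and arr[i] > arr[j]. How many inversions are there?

Finding inversions in [5, 2, 4, 6]:

(0, 1): arr[0]=5 > arr[1]=2
(0, 2): arr[0]=5 > arr[2]=4

Total inversions: 2

The array has 2 inversion(s): (0,1), (0,2). Each pair (i,j) satisfies i < j and arr[i] > arr[j].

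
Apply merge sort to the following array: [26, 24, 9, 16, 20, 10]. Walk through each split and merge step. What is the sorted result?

Merge sort trace:

Split: [26, 24, 9, 16, 20, 10] -> [26, 24, 9] and [16, 20, 10]
  Split: [26, 24, 9] -> [26] and [24, 9]
    Split: [24, 9] -> [24] and [9]
    Merge: [24] + [9] -> [9, 24]
  Merge: [26] + [9, 24] -> [9, 24, 26]
  Split: [16, 20, 10] -> [16] and [20, 10]
    Split: [20, 10] -> [20] and [10]
    Merge: [20] + [10] -> [10, 20]
  Merge: [16] + [10, 20] -> [10, 16, 20]
Merge: [9, 24, 26] + [10, 16, 20] -> [9, 10, 16, 20, 24, 26]

Final sorted array: [9, 10, 16, 20, 24, 26]

The merge sort proceeds by recursively splitting the array and merging sorted halves.
After all merges, the sorted array is [9, 10, 16, 20, 24, 26].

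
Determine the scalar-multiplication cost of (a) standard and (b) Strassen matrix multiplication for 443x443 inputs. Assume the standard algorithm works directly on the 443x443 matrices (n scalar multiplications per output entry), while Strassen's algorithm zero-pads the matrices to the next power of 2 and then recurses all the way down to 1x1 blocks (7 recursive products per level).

Matrix multiplication for 443x443 matrices:

Strassen's algorithm requires power-of-2 dimensions. Pad 443x443 to 512x512 (next power of 2).

Standard algorithm: 443^3 = 86938307 multiplications
Strassen's algorithm: 7^(log2(512)) = 7^9 = 40353607 multiplications
Savings: 86938307 - 40353607 = 46584700 multiplications

Standard: 86938307 multiplications (443^3). Strassen: 40353607 multiplications (7^9, after padding to 512x512). Strassen reduces 8 recursive multiplications to 7 at each level.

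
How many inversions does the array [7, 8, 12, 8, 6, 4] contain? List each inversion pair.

Finding inversions in [7, 8, 12, 8, 6, 4]:

(0, 4): arr[0]=7 > arr[4]=6
(0, 5): arr[0]=7 > arr[5]=4
(1, 4): arr[1]=8 > arr[4]=6
(1, 5): arr[1]=8 > arr[5]=4
(2, 3): arr[2]=12 > arr[3]=8
(2, 4): arr[2]=12 > arr[4]=6
(2, 5): arr[2]=12 > arr[5]=4
(3, 4): arr[3]=8 > arr[4]=6
(3, 5): arr[3]=8 > arr[5]=4
(4, 5): arr[4]=6 > arr[5]=4

Total inversions: 10

The array has 10 inversion(s): (0,4), (0,5), (1,4), (1,5), (2,3), (2,4), (2,5), (3,4), (3,5), (4,5). Each pair (i,j) satisfies i < j and arr[i] > arr[j].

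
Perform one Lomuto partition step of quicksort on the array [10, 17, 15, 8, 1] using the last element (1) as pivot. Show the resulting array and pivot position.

Lomuto partition with pivot = 1:

Initial array: [10, 17, 15, 8, 1]

arr[0]=10 > 1: no swap
arr[1]=17 > 1: no swap
arr[2]=15 > 1: no swap
arr[3]=8 > 1: no swap

Place pivot at position 0: [1, 17, 15, 8, 10]
Pivot position: 0

After partitioning with pivot 1, the array becomes [1, 17, 15, 8, 10]. The pivot is placed at index 0. All elements to the left of the pivot are <= 1, and all elements to the right are > 1.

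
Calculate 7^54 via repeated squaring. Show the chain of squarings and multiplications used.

Computing 7^54 by squaring (build up from 7^1; each line after the first costs one multiplication):

7^1 = 7
7^2 = (7^1)^2 = 7^2 = 49
7^3 = 7 * 7^2 = 7 * 49 = 343
7^6 = (7^3)^2 = 343^2 = 117649
7^12 = (7^6)^2 = 117649^2 = 13841287201
7^13 = 7 * 7^12 = 7 * 13841287201 = 96889010407
7^26 = (7^13)^2 = 96889010407^2 = 9387480337647754305649
7^27 = 7 * 7^26 = 7 * 9387480337647754305649 = 65712362363534280139543
7^54 = (7^27)^2 = 65712362363534280139543^2 = 4318114567396436564035293097707728087552248849

Result: 4318114567396436564035293097707728087552248849
Multiplications needed: 8 (8 lines after 7^1)

7^54 = 4318114567396436564035293097707728087552248849. Using exponentiation by squaring, this requires 8 multiplications. The key idea: if the exponent is even, square the half-power; if odd, multiply by the base once.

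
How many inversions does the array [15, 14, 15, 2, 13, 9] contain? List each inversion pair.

Finding inversions in [15, 14, 15, 2, 13, 9]:

(0, 1): arr[0]=15 > arr[1]=14
(0, 3): arr[0]=15 > arr[3]=2
(0, 4): arr[0]=15 > arr[4]=13
(0, 5): arr[0]=15 > arr[5]=9
(1, 3): arr[1]=14 > arr[3]=2
(1, 4): arr[1]=14 > arr[4]=13
(1, 5): arr[1]=14 > arr[5]=9
(2, 3): arr[2]=15 > arr[3]=2
(2, 4): arr[2]=15 > arr[4]=13
(2, 5): arr[2]=15 > arr[5]=9
(4, 5): arr[4]=13 > arr[5]=9

Total inversions: 11

The array has 11 inversion(s): (0,1), (0,3), (0,4), (0,5), (1,3), (1,4), (1,5), (2,3), (2,4), (2,5), (4,5). Each pair (i,j) satisfies i < j and arr[i] > arr[j].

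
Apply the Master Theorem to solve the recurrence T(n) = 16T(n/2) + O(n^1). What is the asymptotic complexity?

Master Theorem for T(n) = 16T(n/2) + O(n^1):

a = 16, b = 2, c = 1
log_b(a) = log_2(16) = 4.0000

Case 1: c = 1 < log_2(16) = 4.0000
T(n) = O(n^(log_2 16)) = O(n^4)

For T(n) = 16T(n/2) + O(n^1): log_2(16) = 4.0000. This is Case 1 of the Master Theorem (c < log_b(a), work dominated by leaves), giving O(n^4).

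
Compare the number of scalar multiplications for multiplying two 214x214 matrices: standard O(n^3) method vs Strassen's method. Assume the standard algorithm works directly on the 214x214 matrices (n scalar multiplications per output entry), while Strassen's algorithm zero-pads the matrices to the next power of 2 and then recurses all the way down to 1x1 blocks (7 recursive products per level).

Matrix multiplication for 214x214 matrices:

Strassen's algorithm requires power-of-2 dimensions. Pad 214x214 to 256x256 (next power of 2).

Standard algorithm: 214^3 = 9800344 multiplications
Strassen's algorithm: 7^(log2(256)) = 7^8 = 5764801 multiplications
Savings: 9800344 - 5764801 = 4035543 multiplications

Standard: 9800344 multiplications (214^3). Strassen: 5764801 multiplications (7^8, after padding to 256x256). Strassen reduces 8 recursive multiplications to 7 at each level.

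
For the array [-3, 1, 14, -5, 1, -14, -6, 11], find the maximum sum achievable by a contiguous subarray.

Using Kadane's algorithm on [-3, 1, 14, -5, 1, -14, -6, 11]:

Scanning through the array:
Position 1 (value 1): max_ending_here = 1, max_so_far = 1
Position 2 (value 14): max_ending_here = 15, max_so_far = 15
Position 3 (value -5): max_ending_here = 10, max_so_far = 15
Position 4 (value 1): max_ending_here = 11, max_so_far = 15
Position 5 (value -14): max_ending_here = -3, max_so_far = 15
Position 6 (value -6): max_ending_here = -6, max_so_far = 15
Position 7 (value 11): max_ending_here = 11, max_so_far = 15

Maximum subarray: [1, 14]
Maximum sum: 15

The maximum subarray is [1, 14] with sum 15. This subarray runs from index 1 to index 2.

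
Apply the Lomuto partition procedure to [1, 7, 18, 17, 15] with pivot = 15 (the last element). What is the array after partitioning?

Lomuto partition with pivot = 15:

Initial array: [1, 7, 18, 17, 15]

arr[0]=1 <= 15: swap with position 0, array becomes [1, 7, 18, 17, 15]
arr[1]=7 <= 15: swap with position 1, array becomes [1, 7, 18, 17, 15]
arr[2]=18 > 15: no swap
arr[3]=17 > 15: no swap

Place pivot at position 2: [1, 7, 15, 17, 18]
Pivot position: 2

After partitioning with pivot 15, the array becomes [1, 7, 15, 17, 18]. The pivot is placed at index 2. All elements to the left of the pivot are <= 15, and all elements to the right are > 15.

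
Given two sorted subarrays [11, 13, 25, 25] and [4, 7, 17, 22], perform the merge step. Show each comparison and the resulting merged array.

Merging process:

Compare 11 vs 4: take 4 from right. Merged: [4]
Compare 11 vs 7: take 7 from right. Merged: [4, 7]
Compare 11 vs 17: take 11 from left. Merged: [4, 7, 11]
Compare 13 vs 17: take 13 from left. Merged: [4, 7, 11, 13]
Compare 25 vs 17: take 17 from right. Merged: [4, 7, 11, 13, 17]
Compare 25 vs 22: take 22 from right. Merged: [4, 7, 11, 13, 17, 22]
Append remaining from left: [25, 25]. Merged: [4, 7, 11, 13, 17, 22, 25, 25]

Final merged array: [4, 7, 11, 13, 17, 22, 25, 25]
Total comparisons: 6

The merged array is [4, 7, 11, 13, 17, 22, 25, 25], requiring 6 comparisons. The merge step runs in O(n) time where n is the total number of elements.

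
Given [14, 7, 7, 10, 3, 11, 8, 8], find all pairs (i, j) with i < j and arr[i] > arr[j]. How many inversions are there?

Finding inversions in [14, 7, 7, 10, 3, 11, 8, 8]:

(0, 1): arr[0]=14 > arr[1]=7
(0, 2): arr[0]=14 > arr[2]=7
(0, 3): arr[0]=14 > arr[3]=10
(0, 4): arr[0]=14 > arr[4]=3
(0, 5): arr[0]=14 > arr[5]=11
(0, 6): arr[0]=14 > arr[6]=8
(0, 7): arr[0]=14 > arr[7]=8
(1, 4): arr[1]=7 > arr[4]=3
(2, 4): arr[2]=7 > arr[4]=3
(3, 4): arr[3]=10 > arr[4]=3
(3, 6): arr[3]=10 > arr[6]=8
(3, 7): arr[3]=10 > arr[7]=8
(5, 6): arr[5]=11 > arr[6]=8
(5, 7): arr[5]=11 > arr[7]=8

Total inversions: 14

The array has 14 inversion(s): (0,1), (0,2), (0,3), (0,4), (0,5), (0,6), (0,7), (1,4), (2,4), (3,4), (3,6), (3,7), (5,6), (5,7). Each pair (i,j) satisfies i < j and arr[i] > arr[j].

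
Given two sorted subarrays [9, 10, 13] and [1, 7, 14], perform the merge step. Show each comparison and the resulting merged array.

Merging process:

Compare 9 vs 1: take 1 from right. Merged: [1]
Compare 9 vs 7: take 7 from right. Merged: [1, 7]
Compare 9 vs 14: take 9 from left. Merged: [1, 7, 9]
Compare 10 vs 14: take 10 from left. Merged: [1, 7, 9, 10]
Compare 13 vs 14: take 13 from left. Merged: [1, 7, 9, 10, 13]
Append remaining from right: [14]. Merged: [1, 7, 9, 10, 13, 14]

Final merged array: [1, 7, 9, 10, 13, 14]
Total comparisons: 5

The merged array is [1, 7, 9, 10, 13, 14], requiring 5 comparisons. The merge step runs in O(n) time where n is the total number of elements.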